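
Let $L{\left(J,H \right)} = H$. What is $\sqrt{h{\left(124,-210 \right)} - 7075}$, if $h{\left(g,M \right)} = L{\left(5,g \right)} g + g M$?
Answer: $9 i \sqrt{219} \approx 133.19 i$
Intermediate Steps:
$h{\left(g,M \right)} = g^{2} + M g$ ($h{\left(g,M \right)} = g g + g M = g^{2} + M g$)
$\sqrt{h{\left(124,-210 \right)} - 7075} = \sqrt{124 \left(-210 + 124\right) - 7075} = \sqrt{124 \left(-86\right) - 7075} = \sqrt{-10664 - 7075} = \sqrt{-17739} = 9 i \sqrt{219}$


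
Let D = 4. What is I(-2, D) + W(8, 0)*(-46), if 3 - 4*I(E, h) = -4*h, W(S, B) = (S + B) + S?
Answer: -2925/4 ≈ -731.25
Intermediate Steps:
W(S, B) = B + 2*S (W(S, B) = (B + S) + S = B + 2*S)
I(E, h) = ¾ + h (I(E, h) = ¾ - (-1)*h = ¾ + h)
I(-2, D) + W(8, 0)*(-46) = (¾ + 4) + (0 + 2*8)*(-46) = 19/4 + (0 + 16)*(-46) = 19/4 + 16*(-46) = 19/4 - 736 = -2925/4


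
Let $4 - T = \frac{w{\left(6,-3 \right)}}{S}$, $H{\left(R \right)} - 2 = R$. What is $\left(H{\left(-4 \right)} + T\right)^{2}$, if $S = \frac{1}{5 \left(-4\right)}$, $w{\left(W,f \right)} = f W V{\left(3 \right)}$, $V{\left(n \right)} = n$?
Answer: $1162084$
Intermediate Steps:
$w{\left(W,f \right)} = 3 W f$ ($w{\left(W,f \right)} = f W 3 = W f 3 = 3 W f$)
$S = - \frac{1}{20}$ ($S = \frac{1}{-20} = - \frac{1}{20} \approx -0.05$)
$H{\left(R \right)} = 2 + R$
$T = -1076$ ($T = 4 - \frac{3 \cdot 6 \left(-3\right)}{- \frac{1}{20}} = 4 - \left(-54\right) \left(-20\right) = 4 - 1080 = -1076$)
$\left(H{\left(-4 \right)} + T\right)^{2} = \left(\left(2 - 4\right) - 1076\right)^{2} = \left(-2 - 1076\right)^{2} = \left(-1078\right)^{2} = 1162084$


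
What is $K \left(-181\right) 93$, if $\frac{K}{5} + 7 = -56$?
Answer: $5302395$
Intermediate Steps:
$K = -315$ ($K = -35 + 5 \left(-56\right) = -35 - 280 = -315$)
$K \left(-181\right) 93 = \left(-315\right) \left(-181\right) 93 = 57015 \cdot 93 = 5302395$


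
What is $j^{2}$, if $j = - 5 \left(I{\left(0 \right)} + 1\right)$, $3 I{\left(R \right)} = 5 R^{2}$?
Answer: $25$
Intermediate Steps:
$I{\left(R \right)} = \frac{5 R^{2}}{3}$
$j = -5$ ($j = - 5 \left(\frac{5 \cdot 0^{2}}{3} + 1\right) = - 5 \left(\frac{5}{3} \cdot 0 + 1\right) = - 5 \left(0 + 1\right) = \left(-5\right) 1 = -5$)
$j^{2} = \left(-5\right)^{2} = 25$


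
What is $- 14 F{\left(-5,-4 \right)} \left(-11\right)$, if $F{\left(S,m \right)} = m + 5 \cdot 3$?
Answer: $1694$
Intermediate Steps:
$F{\left(S,m \right)} = 15 + m$ ($F{\left(S,m \right)} = m + 15 = 15 + m$)
$- 14 F{\left(-5,-4 \right)} \left(-11\right) = - 14 \left(15 - 4\right) \left(-11\right) = \left(-14\right) 11 \left(-11\right) = \left(-154\right) \left(-11\right) = 1694$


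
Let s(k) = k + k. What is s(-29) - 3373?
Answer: -3431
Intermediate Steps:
s(k) = 2*k
s(-29) - 3373 = 2*(-29) - 3373 = -58 - 3373 = -3431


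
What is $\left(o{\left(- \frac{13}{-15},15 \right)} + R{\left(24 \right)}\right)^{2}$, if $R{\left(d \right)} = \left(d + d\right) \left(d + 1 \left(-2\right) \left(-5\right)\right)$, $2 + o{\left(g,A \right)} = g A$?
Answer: $2699449$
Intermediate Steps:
$o{\left(g,A \right)} = -2 + A g$ ($o{\left(g,A \right)} = -2 + g A = -2 + A g$)
$R{\left(d \right)} = 2 d \left(10 + d\right)$ ($R{\left(d \right)} = 2 d \left(d - -10\right) = 2 d \left(d + 10\right) = 2 d \left(10 + d\right)$)
$\left(o{\left(- \frac{13}{-15},15 \right)} + R{\left(24 \right)}\right)^{2} = \left(\left(-2 + 15 \left(- \frac{13}{-15}\right)\right) + 2 \cdot 24 \left(10 + 24\right)\right)^{2} = \left(\left(-2 + 15 \left(\left(-13\right) \left(- \frac{1}{15}\right)\right)\right) + 2 \cdot 24 \cdot 34\right)^{2} = \left(\left(-2 + 15 \cdot \frac{13}{15}\right) + 1632\right)^{2} = \left(\left(-2 + 13\right) + 1632\right)^{2} = \left(11 + 1632\right)^{2} = 1643^{2} = 2699449$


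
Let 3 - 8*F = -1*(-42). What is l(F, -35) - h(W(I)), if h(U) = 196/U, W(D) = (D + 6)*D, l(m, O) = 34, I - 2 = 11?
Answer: 8202/247 ≈ 33.206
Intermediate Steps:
I = 13 (I = 2 + 11 = 13)
F = -39/8 (F = 3/8 - (-1)*(-42)/8 = 3/8 - ⅛*42 = 3/8 - 21/4 = -39/8 ≈ -4.8750)
W(D) = D*(6 + D) (W(D) = (6 + D)*D = D*(6 + D))
l(F, -35) - h(W(I)) = 34 - 196/(13*(6 + 13)) = 34 - 196/(13*19) = 34 - 196/247 = 8202/247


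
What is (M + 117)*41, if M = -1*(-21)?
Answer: 5658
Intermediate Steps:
M = 21
(M + 117)*41 = (21 + 117)*41 = 138*41 = 5658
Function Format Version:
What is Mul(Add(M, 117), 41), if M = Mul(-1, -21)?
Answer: 5658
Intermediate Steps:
M = 21
Mul(Add(M, 117), 41) = Mul(Add(21, 117), 41) = Mul(138, 41) = 5658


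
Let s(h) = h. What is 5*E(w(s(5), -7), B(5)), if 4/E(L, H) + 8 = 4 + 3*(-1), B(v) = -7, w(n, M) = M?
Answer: -20/7 ≈ -2.8571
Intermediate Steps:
E(L, H) = -4/7 (E(L, H) = 4/(-8 + (4 + 3*(-1))) = 4/(-8 + (4 - 3)) = 4/(-8 + 1) = 4/(-7) = 4*(-⅐) = -4/7)
5*E(w(s(5), -7), B(5)) = 5*(-4/7) = -20/7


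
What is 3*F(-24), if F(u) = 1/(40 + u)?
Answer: 3/16 ≈ 0.18750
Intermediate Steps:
3*F(-24) = 3/(40 - 24) = 3/16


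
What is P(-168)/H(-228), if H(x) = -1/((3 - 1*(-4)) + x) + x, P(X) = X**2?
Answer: -6237504/50387 ≈ -123.79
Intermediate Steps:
H(x) = x - 1/(7 + x) (H(x) = -1/((3 + 4) + x) + x = -1/(7 + x) + x = x - 1/(7 + x))
P(-168)/H(-228) = (-168)**2/(((-1 + (-228)**2 + 7*(-228))/(7 - 228))) = 28224/(((-1 + 51984 - 1596)/(-221))) = 28224/((-1/221*50387)) = 28224/(-50387/221) = 28224*(-221/50387) = -6237504/50387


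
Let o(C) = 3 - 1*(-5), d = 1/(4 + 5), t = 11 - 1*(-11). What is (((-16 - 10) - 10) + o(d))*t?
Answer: -616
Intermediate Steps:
t = 22 (t = 11 + 11 = 22)
d = ⅑ (d = 1/9 = ⅑ ≈ 0.11111)
o(C) = 8 (o(C) = 3 + 5 = 8)
(((-16 - 10) - 10) + o(d))*t = (((-16 - 10) - 10) + 8)*22 = ((-26 - 10) + 8)*22 = (-36 + 8)*22 = -28*22 = -616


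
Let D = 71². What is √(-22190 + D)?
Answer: I*√17149 ≈ 130.95*I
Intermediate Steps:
D = 5041
√(-22190 + D) = √(-22190 + 5041) = √(-17149) = I*√17149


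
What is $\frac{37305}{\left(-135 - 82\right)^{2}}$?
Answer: $\frac{37305}{47089} \approx 0.79222$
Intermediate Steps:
$\frac{37305}{\left(-135 - 82\right)^{2}} = \frac{37305}{\left(-217\right)^{2}} = \frac{37305}{47089}$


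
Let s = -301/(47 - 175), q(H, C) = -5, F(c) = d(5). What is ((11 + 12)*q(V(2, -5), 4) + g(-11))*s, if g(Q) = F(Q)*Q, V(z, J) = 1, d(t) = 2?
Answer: -41237/128 ≈ -322.16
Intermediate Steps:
F(c) = 2
g(Q) = 2*Q
s = 301/128 (s = -301/(-128) = -301*(-1/128) = 301/128 ≈ 2.3516)
((11 + 12)*q(V(2, -5), 4) + g(-11))*s = ((11 + 12)*(-5) + 2*(-11))*(301/128) = (23*(-5) - 22)*(301/128) = (-115 - 22)*(301/128) = -137*301/128 = -41237/128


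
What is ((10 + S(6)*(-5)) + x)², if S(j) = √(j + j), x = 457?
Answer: 218389 - 9340*√3 ≈ 2.0221e+5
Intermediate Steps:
S(j) = √2*√j (S(j) = √(2*j) = √2*√j)
((10 + S(6)*(-5)) + x)² = ((10 + (√2*√6)*(-5)) + 457)² = ((10 + (2*√3)*(-5)) + 457)² = ((10 - 10*√3) + 457)² = (467 - 10*√3)²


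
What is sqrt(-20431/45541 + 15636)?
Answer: sqrt(32427862751945)/45541 ≈ 125.04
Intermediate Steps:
sqrt(-20431/45541 + 15636) = sqrt(712058645/45541) = sqrt(32427862751945)/45541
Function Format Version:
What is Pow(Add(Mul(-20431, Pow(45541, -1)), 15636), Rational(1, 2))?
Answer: Mul(Rational(1, 45541), Pow(32427862751945, Rational(1, 2))) ≈ 125.04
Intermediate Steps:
Pow(Add(Mul(-20431, Pow(45541, -1)), 15636), Rational(1, 2)) = Pow(Add(Mul(-20431, Rational(1, 45541)), 15636), Rational(1, 2)) = Pow(Add(Rational(-20431, 45541), 15636), Rational(1, 2)) = Pow(Rational(712058645, 45541), Rational(1, 2)) = Mul(Rational(1, 45541), Pow(32427862751945, Rational(1, 2)))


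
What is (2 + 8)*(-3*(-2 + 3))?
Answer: -30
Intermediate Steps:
(2 + 8)*(-3*(-2 + 3)) = 10*(-3*1) = 10*(-3) = -30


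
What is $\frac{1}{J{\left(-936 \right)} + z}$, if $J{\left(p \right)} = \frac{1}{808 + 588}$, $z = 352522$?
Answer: $\frac{1396}{492120713} \approx 2.8367 \cdot 10^{-6}$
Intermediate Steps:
$J{\left(p \right)} = \frac{1}{1396}$
$\frac{1}{J{\left(-936 \right)} + z} = \frac{1}{\frac{1}{1396} + 352522} = \frac{1}{\frac{492120713}{1396}} = \frac{1396}{492120713}$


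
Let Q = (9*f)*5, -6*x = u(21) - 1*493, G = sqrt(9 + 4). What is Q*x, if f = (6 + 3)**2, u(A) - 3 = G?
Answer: 297675 - 1215*sqrt(13)/2 ≈ 2.9548e+5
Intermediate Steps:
G = sqrt(13) ≈ 3.6056
u(A) = 3 + sqrt(13)
f = 81 (f = 9**2 = 81)
x = 245/3 - sqrt(13)/6 (x = -((3 + sqrt(13)) - 1*493)/6 = -((3 + sqrt(13)) - 493)/6 = -(-490 + sqrt(13))/6 = 245/3 - sqrt(13)/6 ≈ 81.066)
Q = 3645 (Q = (9*81)*5 = 729*5 = 3645)
Q*x = 3645*(245/3 - sqrt(13)/6) = 297675 - 1215*sqrt(13)/2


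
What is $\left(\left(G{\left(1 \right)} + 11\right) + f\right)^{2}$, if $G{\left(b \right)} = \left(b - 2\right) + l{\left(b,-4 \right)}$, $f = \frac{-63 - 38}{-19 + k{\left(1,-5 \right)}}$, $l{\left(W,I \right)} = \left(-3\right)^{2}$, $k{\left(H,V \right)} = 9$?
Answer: $\frac{84681}{100} \approx 846.81$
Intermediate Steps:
$l{\left(W,I \right)} = 9$
$f = \frac{101}{10}$ ($f = \frac{-63 - 38}{-19 + 9} = - \frac{101}{-10} = \left(-101\right) \left(- \frac{1}{10}\right) = \frac{101}{10} \approx 10.1$)
$G{\left(b \right)} = 7 + b$ ($G{\left(b \right)} = \left(b - 2\right) + 9 = \left(-2 + b\right) + 9 = 7 + b$)
$\left(\left(G{\left(1 \right)} + 11\right) + f\right)^{2} = \left(\left(\left(7 + 1\right) + 11\right) + \frac{101}{10}\right)^{2} = \left(\left(8 + 11\right) + \frac{101}{10}\right)^{2} = \left(19 + \frac{101}{10}\right)^{2} = \left(\frac{291}{10}\right)^{2} = \frac{84681}{100}$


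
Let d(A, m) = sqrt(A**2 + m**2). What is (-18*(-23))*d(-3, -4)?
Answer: 2070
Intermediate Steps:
(-18*(-23))*d(-3, -4) = (-18*(-23))*sqrt((-3)**2 + (-4)**2) = 414*sqrt(9 + 16) = 414*sqrt(25) = 414*5 = 2070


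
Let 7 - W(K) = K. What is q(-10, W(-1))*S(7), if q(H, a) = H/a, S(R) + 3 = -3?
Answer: 15/2 ≈ 7.5000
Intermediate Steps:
W(K) = 7 - K
S(R) = -6 (S(R) = -3 - 3 = -6)
q(-10, W(-1))*S(7) = -10/(7 - 1*(-1))*(-6) = -10/(7 + 1)*(-6) = -10/8*(-6) = -10*1/8*(-6) = -5/4*(-6) = 15/2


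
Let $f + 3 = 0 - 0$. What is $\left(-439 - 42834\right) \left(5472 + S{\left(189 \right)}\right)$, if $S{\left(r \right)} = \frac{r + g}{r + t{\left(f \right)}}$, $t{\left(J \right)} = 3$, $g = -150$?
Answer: $- \frac{15155113333}{64} \approx -2.368 \cdot 10^{8}$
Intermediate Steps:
$f = -3$ ($f = -3 + \left(0 - 0\right) = -3 + \left(0 + 0\right) = -3 + 0 = -3$)
$S{\left(r \right)} = \frac{-150 + r}{3 + r}$ ($S{\left(r \right)} = \frac{r - 150}{r + 3} = \frac{-150 + r}{3 + r}$)
$\left(-439 - 42834\right) \left(5472 + S{\left(189 \right)}\right) = \left(-439 - 42834\right) \left(5472 + \frac{-150 + 189}{3 + 189}\right) = - 43273 \left(5472 + \frac{1}{192} \cdot 39\right) = - 43273 \left(5472 + \frac{13}{64}\right) = \left(-43273\right) \frac{350221}{64} = - \frac{15155113333}{64}$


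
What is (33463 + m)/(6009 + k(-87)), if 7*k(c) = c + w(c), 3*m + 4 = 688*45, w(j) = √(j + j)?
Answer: 428815156/58732825 - 183883*I*√174/1057190850 ≈ 7.3011 - 0.0022944*I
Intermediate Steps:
w(j) = √2*√j (w(j) = √(2*j) = √2*√j)
m = 30956/3 (m = -4/3 + (688*45)/3 = -4/3 + (⅓)*30960 = -4/3 + 10320 = 30956/3 ≈ 10319.)
k(c) = c/7 + √2*√c/7 (k(c) = (c + √2*√c)/7 = c/7 + √2*√c/7)
(33463 + m)/(6009 + k(-87)) = (33463 + 30956/3)/(6009 + ((⅐)*(-87) + √2*√(-87)/7)) = 131345/(3*(6009 + (-87/7 + √2*(I*√87)/7))) = 131345/(3*(6009 + (-87/7 + I*√174/7))) = 131345/(3*(41976/7 + I*√174/7))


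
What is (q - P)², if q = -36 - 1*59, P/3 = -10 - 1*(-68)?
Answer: 72361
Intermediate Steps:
P = 174 (P = 3*(-10 - 1*(-68)) = 3*(-10 + 68) = 3*58 = 174)
q = -95 (q = -36 - 59 = -95)
(q - P)² = (-95 - 1*174)² = (-95 - 174)² = (-269)² = 72361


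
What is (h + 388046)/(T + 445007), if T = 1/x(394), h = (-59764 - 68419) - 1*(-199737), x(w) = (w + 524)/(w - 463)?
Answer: 140637600/136172119 ≈ 1.0328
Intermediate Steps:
x(w) = (524 + w)/(-463 + w)
h = 71554 (h = -128183 + 199737 = 71554)
T = -23/306 (T = 1/((524 + 394)/(-463 + 394)) = 1/(918/(-69)) = 1/(-1/69*918) = 1/(-306/23) = -23/306 ≈ -0.075163)
(h + 388046)/(T + 445007) = (71554 + 388046)/(-23/306 + 445007) = 459600/(136172119/306) = 459600*(306/136172119) = 140637600/136172119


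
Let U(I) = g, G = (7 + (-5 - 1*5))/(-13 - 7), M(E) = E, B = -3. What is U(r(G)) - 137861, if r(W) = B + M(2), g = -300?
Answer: -138161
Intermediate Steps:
G = 3/20 (G = (7 + (-5 - 5))/(-20) = (7 - 10)*(-1/20) = -3*(-1/20) = 3/20 ≈ 0.15000)
r(W) = -1 (r(W) = -3 + 2 = -1)
U(I) = -300
U(r(G)) - 137861 = -300 - 137861 = -138161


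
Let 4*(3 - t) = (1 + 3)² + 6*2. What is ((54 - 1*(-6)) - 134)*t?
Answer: 296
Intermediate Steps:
t = -4 (t = 3 - ((1 + 3)² + 6*2)/4 = 3 - (4² + 12)/4 = 3 - (16 + 12)/4 = 3 - ¼*28 = 3 - 7 = -4)
((54 - 1*(-6)) - 134)*t = ((54 - 1*(-6)) - 134)*(-4) = ((54 + 6) - 134)*(-4) = (60 - 134)*(-4) = -74*(-4) = 296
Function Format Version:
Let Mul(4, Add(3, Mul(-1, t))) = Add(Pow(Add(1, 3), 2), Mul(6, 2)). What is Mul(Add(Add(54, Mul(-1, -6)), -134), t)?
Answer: 296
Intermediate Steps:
t = -4 (t = Add(3, Mul(Rational(-1, 4), Add(Pow(Add(1, 3), 2), Mul(6, 2)))) = Add(3, Mul(Rational(-1, 4), Add(Pow(4, 2), 12))) = Add(3, Mul(Rational(-1, 4), Add(16, 12))) = Add(3, Mul(Rational(-1, 4), 28)) = Add(3, -7) = -4)
Mul(Add(Add(54, Mul(-1, -6)), -134), t) = Mul(Add(Add(54, Mul(-1, -6)), -134), -4) = Mul(Add(Add(54, 6), -134), -4) = Mul(Add(60, -134), -4) = Mul(-74, -4) = 296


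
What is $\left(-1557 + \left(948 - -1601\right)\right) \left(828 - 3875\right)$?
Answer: $-3022624$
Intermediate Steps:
$\left(-1557 + \left(948 - -1601\right)\right) \left(828 - 3875\right) = \left(-1557 + \left(948 + 1601\right)\right) \left(-3047\right) = \left(-1557 + 2549\right) \left(-3047\right) = 992 \left(-3047\right) = -3022624$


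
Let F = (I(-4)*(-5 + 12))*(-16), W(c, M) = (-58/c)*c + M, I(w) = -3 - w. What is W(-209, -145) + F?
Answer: -315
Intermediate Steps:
W(c, M) = -58 + M
F = -112 (F = ((-3 - 1*(-4))*(-5 + 12))*(-16) = ((-3 + 4)*7)*(-16) = (1*7)*(-16) = 7*(-16) = -112)
W(-209, -145) + F = (-58 - 145) - 112 = -203 - 112 = -315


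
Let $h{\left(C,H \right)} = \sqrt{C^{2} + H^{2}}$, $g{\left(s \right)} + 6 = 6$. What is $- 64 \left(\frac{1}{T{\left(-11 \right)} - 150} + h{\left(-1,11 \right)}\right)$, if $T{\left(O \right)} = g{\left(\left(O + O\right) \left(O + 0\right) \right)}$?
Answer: $\frac{32}{75} - 64 \sqrt{122} \approx -706.48$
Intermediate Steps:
$g{\left(s \right)} = 0$ ($g{\left(s \right)} = -6 + 6 = 0$)
$T{\left(O \right)} = 0$
$- 64 \left(\frac{1}{T{\left(-11 \right)} - 150} + h{\left(-1,11 \right)}\right) = - 64 \left(\frac{1}{0 - 150} + \sqrt{\left(-1\right)^{2} + 11^{2}}\right) = - 64 \left(\frac{1}{-150} + \sqrt{1 + 121}\right) = - 64 \left(- \frac{1}{150} + \sqrt{122}\right) = \frac{32}{75} - 64 \sqrt{122}$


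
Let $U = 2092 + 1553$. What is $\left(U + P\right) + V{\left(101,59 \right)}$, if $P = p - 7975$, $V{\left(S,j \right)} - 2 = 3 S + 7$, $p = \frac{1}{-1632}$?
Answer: $- \frac{6557377}{1632} \approx -4018.0$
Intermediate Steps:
$p = - \frac{1}{1632} \approx -0.00061275$
$V{\left(S,j \right)} = 9 + 3 S$ ($V{\left(S,j \right)} = 2 + \left(3 S + 7\right) = 2 + \left(7 + 3 S\right) = 9 + 3 S$)
$P = - \frac{13015201}{1632}$ ($P = - \frac{1}{1632} - 7975 = - \frac{13015201}{1632} \approx -7975.0$)
$U = 3645$
$\left(U + P\right) + V{\left(101,59 \right)} = \left(3645 - \frac{13015201}{1632}\right) + \left(9 + 3 \cdot 101\right) = - \frac{7066561}{1632} + \left(9 + 303\right) = - \frac{7066561}{1632} + 312 = - \frac{6557377}{1632}$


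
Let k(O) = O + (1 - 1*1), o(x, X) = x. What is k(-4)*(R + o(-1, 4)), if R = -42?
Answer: 172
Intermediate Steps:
k(O) = O (k(O) = O + (1 - 1) = O + 0 = O)
k(-4)*(R + o(-1, 4)) = -4*(-42 - 1) = -4*(-43) = 172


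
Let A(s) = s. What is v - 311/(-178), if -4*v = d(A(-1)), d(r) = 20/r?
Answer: 1201/178 ≈ 6.7472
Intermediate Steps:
v = 5 (v = -5/(-1) = -5*(-1) = -¼*(-20) = 5)
v - 311/(-178) = 5 - 311/(-178) = 5 - 311*(-1/178) = 5 + 311/178 = 1201/178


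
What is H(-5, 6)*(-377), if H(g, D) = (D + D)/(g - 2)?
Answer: 4524/7 ≈ 646.29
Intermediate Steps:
H(g, D) = 2*D/(-2 + g) (H(g, D) = (2*D)/(-2 + g) = 2*D/(-2 + g))
H(-5, 6)*(-377) = (2*6/(-2 - 5))*(-377) = (2*6/(-7))*(-377) = (2*6*(-1/7))*(-377) = -12/7*(-377) = 4524/7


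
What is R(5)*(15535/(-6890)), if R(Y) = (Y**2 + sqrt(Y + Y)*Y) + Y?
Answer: -3585/53 - 1195*sqrt(10)/106 ≈ -103.29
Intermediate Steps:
R(Y) = Y + Y**2 + sqrt(2)*Y**(3/2) (R(Y) = (Y**2 + sqrt(2*Y)*Y) + Y = (Y**2 + (sqrt(2)*sqrt(Y))*Y) + Y = (Y**2 + sqrt(2)*Y**(3/2)) + Y = Y + Y**2 + sqrt(2)*Y**(3/2))
R(5)*(15535/(-6890)) = (5 + 5**2 + sqrt(2)*5**(3/2))*(15535/(-6890)) = (5 + 25 + sqrt(2)*(5*sqrt(5)))*(15535*(-1/6890)) = (5 + 25 + 5*sqrt(10))*(-239/106) = (30 + 5*sqrt(10))*(-239/106) = -3585/53 - 1195*sqrt(10)/106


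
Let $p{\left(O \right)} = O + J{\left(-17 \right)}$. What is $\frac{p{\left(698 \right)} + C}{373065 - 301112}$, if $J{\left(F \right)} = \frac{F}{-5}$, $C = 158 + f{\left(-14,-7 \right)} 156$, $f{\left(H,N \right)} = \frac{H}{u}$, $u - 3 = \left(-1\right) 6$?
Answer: $\frac{7937}{359765} \approx 0.022062$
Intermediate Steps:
$u = -3$ ($u = 3 - 6 = -3$)
$f{\left(H,N \right)} = - \frac{H}{3}$ ($f{\left(H,N \right)} = \frac{H}{-3} = H \left(- \frac{1}{3}\right) = - \frac{H}{3}$)
$C = 886$ ($C = 158 + \left(- \frac{1}{3}\right) \left(-14\right) 156 = 158 + \frac{14}{3} \cdot 156 = 158 + 728 = 886$)
$J{\left(F \right)} = - \frac{F}{5}$ ($J{\left(F \right)} = F \left(- \frac{1}{5}\right) = - \frac{F}{5}$)
$p{\left(O \right)} = \frac{17}{5} + O$ ($p{\left(O \right)} = O - - \frac{17}{5} = O + \frac{17}{5} = \frac{17}{5} + O$)
$\frac{p{\left(698 \right)} + C}{373065 - 301112} = \frac{\left(\frac{17}{5} + 698\right) + 886}{373065 - 301112} = \frac{\frac{3507}{5} + 886}{71953} = \frac{7937}{5} \cdot \frac{1}{71953} = \frac{7937}{359765}$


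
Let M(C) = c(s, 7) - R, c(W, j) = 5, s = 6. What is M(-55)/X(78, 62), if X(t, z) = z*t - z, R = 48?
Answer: -43/4774 ≈ -0.0090071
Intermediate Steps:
M(C) = -43 (M(C) = 5 - 1*48 = 5 - 48 = -43)
X(t, z) = -z + t*z (X(t, z) = t*z - z = -z + t*z)
M(-55)/X(78, 62) = -43*1/(62*(-1 + 78)) = -43/(62*77) = -43/4774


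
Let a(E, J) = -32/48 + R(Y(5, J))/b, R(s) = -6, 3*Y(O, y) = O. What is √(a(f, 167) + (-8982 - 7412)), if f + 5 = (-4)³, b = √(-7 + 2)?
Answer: √(-3688800 + 270*I*√5)/15 ≈ 0.010478 + 128.04*I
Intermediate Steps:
Y(O, y) = O/3
b = I*√5 (b = √(-5) = I*√5 ≈ 2.2361*I)
f = -69 (f = -5 + (-4)³ = -5 - 64 = -69)
a(E, J) = -⅔ + 6*I*√5/5 (a(E, J) = -32/48 - 6*(-I*√5/5) = -32*1/48 - (-6)*I*√5/5 = -⅔ + 6*I*√5/5)
√(a(f, 167) + (-8982 - 7412)) = √((-⅔ + 6*I*√5/5) + (-8982 - 7412)) = √((-⅔ + 6*I*√5/5) - 16394) = √(-49184/3 + 6*I*√5/5)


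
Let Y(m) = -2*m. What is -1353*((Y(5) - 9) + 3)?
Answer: 21648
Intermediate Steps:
-1353*((Y(5) - 9) + 3) = -1353*((-2*5 - 9) + 3) = -1353*((-10 - 9) + 3) = -1353*(-19 + 3) = -1353*(-16) = 21648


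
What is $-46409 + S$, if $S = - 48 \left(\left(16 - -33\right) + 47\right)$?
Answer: $-51017$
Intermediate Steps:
$S = -4608$ ($S = - 48 \left(\left(16 + 33\right) + 47\right) = - 48 \left(49 + 47\right) = \left(-48\right) 96 = -4608$)
$-46409 + S = -46409 - 4608 = -51017$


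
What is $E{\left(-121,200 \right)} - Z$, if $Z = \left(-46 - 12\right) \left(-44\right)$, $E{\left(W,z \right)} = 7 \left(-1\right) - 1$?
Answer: $-2560$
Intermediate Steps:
$E{\left(W,z \right)} = -8$ ($E{\left(W,z \right)} = -7 - 1 = -8$)
$Z = 2552$ ($Z = \left(-58\right) \left(-44\right) = 2552$)
$E{\left(-121,200 \right)} - Z = -8 - 2552 = -2560$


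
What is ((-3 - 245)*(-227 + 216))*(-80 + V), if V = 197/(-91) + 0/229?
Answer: -20397256/91 ≈ -2.2415e+5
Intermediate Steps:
V = -197/91 (V = 197*(-1/91) + 0*(1/229) = -197/91 + 0 = -197/91 ≈ -2.1648)
((-3 - 245)*(-227 + 216))*(-80 + V) = ((-3 - 245)*(-227 + 216))*(-80 - 197/91) = -248*(-11)*(-7477/91) = 2728*(-7477/91) = -20397256/91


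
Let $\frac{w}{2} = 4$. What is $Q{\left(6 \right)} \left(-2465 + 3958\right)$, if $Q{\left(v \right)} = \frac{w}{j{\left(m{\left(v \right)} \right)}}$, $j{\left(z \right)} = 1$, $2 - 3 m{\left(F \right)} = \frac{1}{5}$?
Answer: $11944$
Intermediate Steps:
$w = 8$ ($w = 2 \cdot 4 = 8$)
$m{\left(F \right)} = \frac{3}{5}$ ($m{\left(F \right)} = \frac{2}{3} - \frac{1}{3 \cdot 5} = \frac{2}{3} - \frac{1}{15} = \frac{3}{5}$)
$Q{\left(v \right)} = 8$ ($Q{\left(v \right)} = \frac{8}{1} = 8 \cdot 1 = 8$)
$Q{\left(6 \right)} \left(-2465 + 3958\right) = 8 \left(-2465 + 3958\right) = 8 \cdot 1493 = 11944$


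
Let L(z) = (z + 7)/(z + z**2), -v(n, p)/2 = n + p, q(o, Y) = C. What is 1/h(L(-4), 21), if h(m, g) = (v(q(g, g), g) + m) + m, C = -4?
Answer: -2/67 ≈ -0.029851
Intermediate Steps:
q(o, Y) = -4
v(n, p) = -2*n - 2*p (v(n, p) = -2*(n + p) = -2*n - 2*p)
L(z) = (7 + z)/(z + z**2)
h(m, g) = 8 - 2*g + 2*m (h(m, g) = ((-2*(-4) - 2*g) + m) + m = ((8 - 2*g) + m) + m = (8 + m - 2*g) + m = 8 - 2*g + 2*m)
1/h(L(-4), 21) = 1/(8 - 2*21 + 2*((7 - 4)/((-4)*(1 - 4)))) = 1/(8 - 42 + 2*(-1/4*3/(-3))) = 1/(8 - 42 + 2*(-1/4*(-1/3)*3)) = 1/(8 - 42 + 2*(1/4)) = 1/(8 - 42 + 1/2) = 1/(-67/2) = -2/67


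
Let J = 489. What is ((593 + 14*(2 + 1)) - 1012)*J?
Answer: -184353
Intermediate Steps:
((593 + 14*(2 + 1)) - 1012)*J = ((593 + 14*(2 + 1)) - 1012)*489 = ((593 + 14*3) - 1012)*489 = ((593 + 42) - 1012)*489 = (635 - 1012)*489 = -377*489 = -184353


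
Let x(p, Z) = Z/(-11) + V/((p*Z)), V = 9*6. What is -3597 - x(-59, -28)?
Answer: -32705767/9086 ≈ -3599.6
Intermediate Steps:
V = 54
x(p, Z) = -Z/11 + 54/(Z*p) (x(p, Z) = Z/(-11) + 54/((p*Z)) = Z*(-1/11) + 54/((Z*p)) = -Z/11 + 54*(1/(Z*p)) = -Z/11 + 54/(Z*p))
-3597 - x(-59, -28) = -3597 - (-1/11*(-28) + 54/(-28*(-59))) = -3597 - (28/11 + 54*(-1/28)*(-1/59)) = -3597 - (28/11 + 27/826) = -3597 - 1*23425/9086 = -3597 - 23425/9086 = -32705767/9086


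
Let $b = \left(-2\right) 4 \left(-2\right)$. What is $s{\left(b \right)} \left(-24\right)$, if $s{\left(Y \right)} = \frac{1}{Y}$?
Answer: $- \frac{3}{2} \approx -1.5$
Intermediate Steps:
$b = 16$ ($b = \left(-8\right) \left(-2\right) = 16$)
$s{\left(b \right)} \left(-24\right) = \frac{1}{16} \left(-24\right) = - \frac{3}{2}$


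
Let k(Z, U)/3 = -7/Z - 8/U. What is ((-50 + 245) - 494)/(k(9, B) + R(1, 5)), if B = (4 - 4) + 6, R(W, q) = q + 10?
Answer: -69/2 ≈ -34.500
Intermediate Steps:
R(W, q) = 10 + q
B = 6 (B = 0 + 6 = 6)
k(Z, U) = -24/U - 21/Z (k(Z, U) = 3*(-7/Z - 8/U) = 3*(-8/U - 7/Z) = -24/U - 21/Z)
((-50 + 245) - 494)/(k(9, B) + R(1, 5)) = ((-50 + 245) - 494)/((-24/6 - 21/9) + (10 + 5)) = (195 - 494)/((-24*1/6 - 21*1/9) + 15) = -299/((-4 - 7/3) + 15) = -299/(-19/3 + 15) = -299/26/3 = -299*3/26 = -69/2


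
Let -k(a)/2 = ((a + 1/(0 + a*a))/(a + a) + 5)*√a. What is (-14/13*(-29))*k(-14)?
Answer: -875307*I*√14/2548 ≈ -1285.4*I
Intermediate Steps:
k(a) = -2*√a*(5 + (a + a⁻²)/(2*a)) (k(a) = -2*((a + 1/(0 + a*a))/(a + a) + 5)*√a = -2*((a + 1/(0 + a²))/((2*a)) + 5)*√a = -2*((a + 1/(a²))*(1/(2*a)) + 5)*√a = -2*((a + a⁻²)*(1/(2*a)) + 5)*√a = -2*((a + a⁻²)/(2*a) + 5)*√a = -2*(5 + (a + a⁻²)/(2*a))*√a = -2*√a*(5 + (a + a⁻²)/(2*a)))
(-14/13*(-29))*k(-14) = (-14/13*(-29))*((-1 - 11*(-14)³)/(-14)^(5/2)) = (-14*1/13*(-29))*((-I*√14/2744)*(-1 - 11*(-2744))) = (-14/13*(-29))*((-I*√14/2744)*(-1 + 30184)) = 406*(-I*√14/2744*30183)/13 = 406*(-30183*I*√14/2744)/13 = -875307*I*√14/2548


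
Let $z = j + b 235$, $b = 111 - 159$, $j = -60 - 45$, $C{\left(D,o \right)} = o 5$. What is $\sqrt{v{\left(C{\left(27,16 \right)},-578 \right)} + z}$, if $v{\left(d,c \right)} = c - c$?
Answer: $3 i \sqrt{1265} \approx 106.7 i$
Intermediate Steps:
$C{\left(D,o \right)} = 5 o$
$v{\left(d,c \right)} = 0$
$j = -105$
$b = -48$
$z = -11385$ ($z = -105 - 11280 = -11385$)
$\sqrt{v{\left(C{\left(27,16 \right)},-578 \right)} + z} = \sqrt{0 - 11385} = \sqrt{-11385} = 3 i \sqrt{1265}$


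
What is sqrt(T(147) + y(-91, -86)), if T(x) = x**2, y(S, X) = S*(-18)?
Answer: 9*sqrt(287) ≈ 152.47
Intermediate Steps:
y(S, X) = -18*S
sqrt(T(147) + y(-91, -86)) = sqrt(147**2 - 18*(-91)) = sqrt(21609 + 1638) = sqrt(23247) = 9*sqrt(287)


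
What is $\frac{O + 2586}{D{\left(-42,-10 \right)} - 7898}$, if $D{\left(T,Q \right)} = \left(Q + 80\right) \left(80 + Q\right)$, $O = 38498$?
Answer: $- \frac{20542}{1499} \approx -13.704$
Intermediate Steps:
$D{\left(T,Q \right)} = \left(80 + Q\right)^{2}$ ($D{\left(T,Q \right)} = \left(80 + Q\right) \left(80 + Q\right) = \left(80 + Q\right)^{2}$)
$\frac{O + 2586}{D{\left(-42,-10 \right)} - 7898} = \frac{38498 + 2586}{\left(80 - 10\right)^{2} - 7898} = \frac{41084}{70^{2} - 7898} = \frac{41084}{4900 - 7898} = \frac{41084}{-2998} = 41084 \left(- \frac{1}{2998}\right) = - \frac{20542}{1499}$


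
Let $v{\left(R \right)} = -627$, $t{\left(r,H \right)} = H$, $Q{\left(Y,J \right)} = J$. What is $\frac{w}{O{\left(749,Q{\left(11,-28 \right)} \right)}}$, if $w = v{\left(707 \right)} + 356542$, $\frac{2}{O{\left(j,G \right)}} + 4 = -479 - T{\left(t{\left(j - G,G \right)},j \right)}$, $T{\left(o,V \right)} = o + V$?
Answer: $-214260830$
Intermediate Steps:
$T{\left(o,V \right)} = V + o$
$O{\left(j,G \right)} = \frac{2}{-483 - G - j}$ ($O{\left(j,G \right)} = \frac{2}{-4 - \left(479 + G + j\right)} = \frac{2}{-483 - G - j}$)
$w = 355915$ ($w = -627 + 356542 = 355915$)
$\frac{w}{O{\left(749,Q{\left(11,-28 \right)} \right)}} = \frac{355915}{\left(-2\right) \frac{1}{483 - 28 + 749}} = \frac{355915}{\left(-2\right) \frac{1}{1204}} = \frac{355915}{- \frac{1}{602}} = 355915 \left(-602\right) = -214260830$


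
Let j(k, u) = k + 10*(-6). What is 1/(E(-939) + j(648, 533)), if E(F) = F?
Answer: -1/351 ≈ -0.0028490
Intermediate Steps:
j(k, u) = -60 + k (j(k, u) = k - 60 = -60 + k)
1/(E(-939) + j(648, 533)) = 1/(-939 + (-60 + 648)) = 1/(-939 + 588) = 1/(-351) = -1/351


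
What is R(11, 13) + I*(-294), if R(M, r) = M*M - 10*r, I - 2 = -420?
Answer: 122883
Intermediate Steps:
I = -418 (I = 2 - 420 = -418)
R(M, r) = M² - 10*r
R(11, 13) + I*(-294) = (11² - 10*13) - 418*(-294) = (121 - 130) + 122892 = -9 + 122892 = 122883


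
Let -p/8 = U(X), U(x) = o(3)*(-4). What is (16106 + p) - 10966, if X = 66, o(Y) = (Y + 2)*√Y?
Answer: 5140 + 160*√3 ≈ 5417.1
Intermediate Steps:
o(Y) = √Y*(2 + Y) (o(Y) = (2 + Y)*√Y = √Y*(2 + Y))
U(x) = -20*√3 (U(x) = (√3*(2 + 3))*(-4) = (√3*5)*(-4) = (5*√3)*(-4) = -20*√3)
p = 160*√3 (p = -(-160)*√3 = 160*√3 ≈ 277.13)
(16106 + p) - 10966 = (16106 + 160*√3) - 10966 = 5140 + 160*√3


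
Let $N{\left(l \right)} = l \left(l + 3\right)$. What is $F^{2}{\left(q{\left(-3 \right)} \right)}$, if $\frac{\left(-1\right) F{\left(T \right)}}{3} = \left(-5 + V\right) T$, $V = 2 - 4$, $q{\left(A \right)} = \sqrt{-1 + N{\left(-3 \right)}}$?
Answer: $-441$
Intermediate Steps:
$N{\left(l \right)} = l \left(3 + l\right)$
$q{\left(A \right)} = i$ ($q{\left(A \right)} = \sqrt{-1 - 3 \left(3 - 3\right)} = \sqrt{-1 - 0} = \sqrt{-1 + 0} = \sqrt{-1} = i$)
$V = -2$ ($V = 2 - 4 = -2$)
$F{\left(T \right)} = 21 T$ ($F{\left(T \right)} = - 3 \left(-5 - 2\right) T = - 3 \left(- 7 T\right) = 21 T$)
$F^{2}{\left(q{\left(-3 \right)} \right)} = \left(21 i\right)^{2} = -441$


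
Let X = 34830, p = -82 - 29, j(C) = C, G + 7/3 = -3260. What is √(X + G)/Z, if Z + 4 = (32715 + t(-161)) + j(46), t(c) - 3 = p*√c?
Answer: 520*√284109/51200061 + 37*I*√933501/153600183 ≈ 0.0054135 + 0.00023274*I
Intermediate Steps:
G = -9787/3 (G = -7/3 - 3260 = -9787/3 ≈ -3262.3)
p = -111
t(c) = 3 - 111*√c
Z = 32760 - 111*I*√161 (Z = -4 + ((32715 + (3 - 111*I*√161)) + 46) = -4 + ((32718 - 111*I*√161) + 46) = -4 + (32764 - 111*I*√161) = 32760 - 111*I*√161 ≈ 32760.0 - 1408.4*I)
√(X + G)/Z = √(34830 - 9787/3)/(32760 - 111*I*√161) = √(94703/3)/(32760 - 111*I*√161) = (√284109/3)/(32760 - 111*I*√161) = √284109/(3*(32760 - 111*I*√161))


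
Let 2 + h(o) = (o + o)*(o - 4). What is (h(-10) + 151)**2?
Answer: 184041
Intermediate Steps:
h(o) = -2 + 2*o*(-4 + o) (h(o) = -2 + (o + o)*(o - 4) = -2 + (2*o)*(-4 + o) = -2 + 2*o*(-4 + o))
(h(-10) + 151)**2 = ((-2 - 8*(-10) + 2*(-10)**2) + 151)**2 = ((-2 + 80 + 2*100) + 151)**2 = ((-2 + 80 + 200) + 151)**2 = (278 + 151)**2 = 429**2 = 184041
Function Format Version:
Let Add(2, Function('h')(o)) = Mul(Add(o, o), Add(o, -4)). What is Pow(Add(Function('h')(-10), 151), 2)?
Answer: 184041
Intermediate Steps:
Function('h')(o) = Add(-2, Mul(2, o, Add(-4, o))) (Function('h')(o) = Add(-2, Mul(Add(o, o), Add(o, -4))) = Add(-2, Mul(Mul(2, o), Add(-4, o))) = Add(-2, Mul(2, o, Add(-4, o))))
Pow(Add(Function('h')(-10), 151), 2) = Pow(Add(Add(-2, Mul(-8, -10), Mul(2, Pow(-10, 2))), 151), 2) = Pow(Add(Add(-2, 80, Mul(2, 100)), 151), 2) = Pow(Add(Add(-2, 80, 200), 151), 2) = Pow(Add(278, 151), 2) = Pow(429, 2) = 184041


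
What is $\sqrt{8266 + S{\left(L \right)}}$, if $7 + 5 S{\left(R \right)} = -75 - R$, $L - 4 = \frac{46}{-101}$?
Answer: $\frac{\sqrt{84146938}}{101} \approx 90.823$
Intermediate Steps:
$L = \frac{358}{101}$ ($L = 4 + \frac{46}{-101} = 4 + 46 \left(- \frac{1}{101}\right) = 4 - \frac{46}{101} = \frac{358}{101} \approx 3.5446$)
$S{\left(R \right)} = - \frac{82}{5} - \frac{R}{5}$ ($S{\left(R \right)} = - \frac{7}{5} + \frac{-75 - R}{5} = - \frac{7}{5} - \left(15 + \frac{R}{5}\right) = - \frac{82}{5} - \frac{R}{5}$)
$\sqrt{8266 + S{\left(L \right)}} = \sqrt{8266 - \frac{1728}{101}} = \sqrt{\frac{833138}{101}} = \frac{\sqrt{84146938}}{101}$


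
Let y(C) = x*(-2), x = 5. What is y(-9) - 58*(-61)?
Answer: 3528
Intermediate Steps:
y(C) = -10 (y(C) = 5*(-2) = -10)
y(-9) - 58*(-61) = -10 - 58*(-61) = -10 + 3538 = 3528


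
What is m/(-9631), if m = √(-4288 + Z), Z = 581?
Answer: -I*√3707/9631 ≈ -0.0063218*I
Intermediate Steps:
m = I*√3707 (m = √(-4288 + 581) = √(-3707) = I*√3707 ≈ 60.885*I)
m/(-9631) = (I*√3707)/(-9631) = (I*√3707)*(-1/9631) = -I*√3707/9631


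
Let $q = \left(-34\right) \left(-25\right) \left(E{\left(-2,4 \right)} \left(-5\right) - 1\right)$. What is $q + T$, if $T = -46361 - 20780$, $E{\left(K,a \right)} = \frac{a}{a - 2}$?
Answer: $-76491$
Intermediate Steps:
$E{\left(K,a \right)} = \frac{a}{-2 + a}$ ($E{\left(K,a \right)} = \frac{a}{a - 2} = \frac{a}{-2 + a}$)
$T = -67141$
$q = -9350$ ($q = \left(-34\right) \left(-25\right) \left(\frac{4}{-2 + 4} \left(-5\right) - 1\right) = 850 \left(\frac{4}{2} \left(-5\right) - 1\right) = 850 \left(4 \cdot \frac{1}{2} \left(-5\right) - 1\right) = 850 \left(2 \left(-5\right) - 1\right) = 850 \left(-10 - 1\right) = 850 \left(-11\right) = -9350$)
$q + T = -9350 - 67141 = -76491$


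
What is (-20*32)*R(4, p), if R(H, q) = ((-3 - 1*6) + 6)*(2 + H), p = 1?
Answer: 11520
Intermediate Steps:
R(H, q) = -6 - 3*H (R(H, q) = ((-3 - 6) + 6)*(2 + H) = (-9 + 6)*(2 + H) = -3*(2 + H) = -6 - 3*H)
(-20*32)*R(4, p) = (-20*32)*(-6 - 3*4) = -640*(-6 - 12) = -640*(-18) = 11520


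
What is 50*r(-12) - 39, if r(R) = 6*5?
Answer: 1461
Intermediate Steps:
r(R) = 30
50*r(-12) - 39 = 50*30 - 39 = 1500 - 39 = 1461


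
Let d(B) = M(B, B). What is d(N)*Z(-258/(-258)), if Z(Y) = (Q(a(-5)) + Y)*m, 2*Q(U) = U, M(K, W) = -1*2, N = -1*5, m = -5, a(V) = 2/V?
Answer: 8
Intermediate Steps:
N = -5
M(K, W) = -2
Q(U) = U/2
d(B) = -2
Z(Y) = 1 - 5*Y (Z(Y) = ((2/(-5))/2 + Y)*(-5) = ((2*(-⅕))/2 + Y)*(-5) = ((½)*(-⅖) + Y)*(-5) = (-⅕ + Y)*(-5) = 1 - 5*Y)
d(N)*Z(-258/(-258)) = -2*(1 - (-1290)/(-258)) = -2*(1 - (-1290)*(-1)/258) = -2*(1 - 5*1) = -2*(1 - 5) = -2*(-4) = 8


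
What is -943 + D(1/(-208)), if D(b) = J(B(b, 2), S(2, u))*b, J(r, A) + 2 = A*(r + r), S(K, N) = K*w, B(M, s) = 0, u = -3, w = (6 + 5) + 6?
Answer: -98071/104 ≈ -942.99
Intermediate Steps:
w = 17 (w = 11 + 6 = 17)
S(K, N) = 17*K (S(K, N) = K*17 = 17*K)
J(r, A) = -2 + 2*A*r (J(r, A) = -2 + A*(r + r) = -2 + A*(2*r) = -2 + 2*A*r)
D(b) = -2*b (D(b) = (-2 + 2*(17*2)*0)*b = (-2 + 2*34*0)*b = (-2 + 0)*b = -2*b)
-943 + D(1/(-208)) = -943 - 2/(-208) = -943 - 2*(-1/208) = -943 + 1/104 = -98071/104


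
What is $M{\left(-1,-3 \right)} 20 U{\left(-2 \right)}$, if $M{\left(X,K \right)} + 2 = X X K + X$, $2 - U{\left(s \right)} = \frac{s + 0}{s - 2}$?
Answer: $-180$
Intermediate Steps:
$U{\left(s \right)} = 2 - \frac{s}{-2 + s}$ ($U{\left(s \right)} = 2 - \frac{s + 0}{s - 2} = 2 - \frac{s}{-2 + s}$)
$M{\left(X,K \right)} = -2 + X + K X^{2}$ ($M{\left(X,K \right)} = -2 + \left(X X K + X\right) = -2 + \left(X^{2} K + X\right) = -2 + \left(K X^{2} + X\right) = -2 + \left(X + K X^{2}\right) = -2 + X + K X^{2}$)
$M{\left(-1,-3 \right)} 20 U{\left(-2 \right)} = \left(-2 - 1 - 3 \left(-1\right)^{2}\right) 20 \frac{-4 - 2}{-2 - 2} = \left(-2 - 1 - 3\right) 20 \frac{1}{-4} \left(-6\right) = \left(-2 - 1 - 3\right) 20 \left(\left(- \frac{1}{4}\right) \left(-6\right)\right) = \left(-6\right) 20 \cdot \frac{3}{2} = \left(-120\right) \frac{3}{2} = -180$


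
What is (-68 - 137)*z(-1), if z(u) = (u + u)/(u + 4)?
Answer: 410/3 ≈ 136.67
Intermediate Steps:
z(u) = 2*u/(4 + u) (z(u) = (2*u)/(4 + u) = 2*u/(4 + u))
(-68 - 137)*z(-1) = (-68 - 137)*(2*(-1)/(4 - 1)) = -410*(-1)/3 = -205*(-⅔) = 410/3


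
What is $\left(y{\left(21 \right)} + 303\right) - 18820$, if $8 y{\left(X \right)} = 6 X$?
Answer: $- \frac{74005}{4} \approx -18501.0$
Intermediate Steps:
$y{\left(X \right)} = \frac{3 X}{4}$ ($y{\left(X \right)} = \frac{6 X}{8} = \frac{3 X}{4}$)
$\left(y{\left(21 \right)} + 303\right) - 18820 = \left(\frac{3}{4} \cdot 21 + 303\right) - 18820 = \left(\frac{63}{4} + 303\right) - 18820 = \frac{1275}{4} - 18820 = - \frac{74005}{4}$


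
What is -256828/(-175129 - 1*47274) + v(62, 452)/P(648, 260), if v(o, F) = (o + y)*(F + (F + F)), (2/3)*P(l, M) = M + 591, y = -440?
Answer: -75779213308/189264953 ≈ -400.39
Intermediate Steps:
P(l, M) = 1773/2 + 3*M/2 (P(l, M) = 3*(M + 591)/2 = 3*(591 + M)/2 = 1773/2 + 3*M/2)
v(o, F) = 3*F*(-440 + o) (v(o, F) = (o - 440)*(F + (F + F)) = (-440 + o)*(F + 2*F) = (-440 + o)*(3*F) = 3*F*(-440 + o))
-256828/(-175129 - 1*47274) + v(62, 452)/P(648, 260) = -256828/(-175129 - 1*47274) + (3*452*(-440 + 62))/(1773/2 + (3/2)*260) = -256828/(-175129 - 47274) + (3*452*(-378))/(1773/2 + 390) = -256828/(-222403) - 512568/2553/2 = -256828*(-1/222403) - 512568*2/2553 = 256828/222403 - 341712/851 = -75779213308/189264953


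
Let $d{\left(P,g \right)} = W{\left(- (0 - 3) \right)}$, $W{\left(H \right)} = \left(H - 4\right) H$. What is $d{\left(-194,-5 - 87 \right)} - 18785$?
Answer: $-18788$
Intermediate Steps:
$W{\left(H \right)} = H \left(-4 + H\right)$ ($W{\left(H \right)} = \left(-4 + H\right) H = H \left(-4 + H\right)$)
$d{\left(P,g \right)} = -3$ ($d{\left(P,g \right)} = - (0 - 3) \left(-4 - \left(0 - 3\right)\right) = \left(-1\right) \left(-3\right) \left(-4 - -3\right) = 3 \left(-4 + 3\right) = 3 \left(-1\right) = -3$)
$d{\left(-194,-5 - 87 \right)} - 18785 = -3 - 18785 = -18788$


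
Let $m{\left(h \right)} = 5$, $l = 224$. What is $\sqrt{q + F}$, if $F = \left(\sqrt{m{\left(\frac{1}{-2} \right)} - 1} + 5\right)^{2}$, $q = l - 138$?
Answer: $3 \sqrt{15} \approx 11.619$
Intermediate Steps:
$q = 86$ ($q = 224 - 138 = 86$)
$F = 49$ ($F = \left(\sqrt{5 - 1} + 5\right)^{2} = \left(\sqrt{4} + 5\right)^{2} = \left(2 + 5\right)^{2} = 7^{2} = 49$)
$\sqrt{q + F} = \sqrt{86 + 49} = \sqrt{135} = 3 \sqrt{15}$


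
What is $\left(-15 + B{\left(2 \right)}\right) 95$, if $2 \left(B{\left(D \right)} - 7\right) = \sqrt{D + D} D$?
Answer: $-570$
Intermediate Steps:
$B{\left(D \right)} = 7 + \frac{\sqrt{2} D^{\frac{3}{2}}}{2}$ ($B{\left(D \right)} = 7 + \frac{\sqrt{D + D} D}{2} = 7 + \frac{\sqrt{2 D} D}{2} = 7 + \frac{\sqrt{2} \sqrt{D} D}{2} = 7 + \frac{\sqrt{2} D^{\frac{3}{2}}}{2}$)
$\left(-15 + B{\left(2 \right)}\right) 95 = \left(-15 + \left(7 + \frac{\sqrt{2} \cdot 2^{\frac{3}{2}}}{2}\right)\right) 95 = \left(-15 + \left(7 + \frac{\sqrt{2} \cdot 2 \sqrt{2}}{2}\right)\right) 95 = \left(-15 + \left(7 + 2\right)\right) 95 = \left(-15 + 9\right) 95 = \left(-6\right) 95 = -570$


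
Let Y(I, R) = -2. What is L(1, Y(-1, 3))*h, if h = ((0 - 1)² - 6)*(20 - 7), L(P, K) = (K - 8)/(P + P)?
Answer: 325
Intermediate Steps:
L(P, K) = (-8 + K)/(2*P) (L(P, K) = (-8 + K)/((2*P)) = (-8 + K)*(1/(2*P)) = (-8 + K)/(2*P))
h = -65 (h = ((-1)² - 6)*13 = (1 - 6)*13 = -5*13 = -65)
L(1, Y(-1, 3))*h = ((½)*(-8 - 2)/1)*(-65) = ((½)*1*(-10))*(-65) = -5*(-65) = 325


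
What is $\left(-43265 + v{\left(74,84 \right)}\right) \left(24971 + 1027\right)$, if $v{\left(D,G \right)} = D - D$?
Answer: $-1124803470$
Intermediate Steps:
$v{\left(D,G \right)} = 0$
$\left(-43265 + v{\left(74,84 \right)}\right) \left(24971 + 1027\right) = \left(-43265 + 0\right) \left(24971 + 1027\right) = \left(-43265\right) 25998 = -1124803470$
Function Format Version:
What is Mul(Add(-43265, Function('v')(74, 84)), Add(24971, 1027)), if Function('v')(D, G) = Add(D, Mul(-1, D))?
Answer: -1124803470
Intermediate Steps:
Function('v')(D, G) = 0
Mul(Add(-43265, Function('v')(74, 84)), Add(24971, 1027)) = Mul(Add(-43265, 0), Add(24971, 1027)) = Mul(-43265, 25998) = -1124803470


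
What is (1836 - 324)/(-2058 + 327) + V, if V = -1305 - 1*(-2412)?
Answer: 638235/577 ≈ 1106.1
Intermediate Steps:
V = 1107 (V = -1305 + 2412 = 1107)
(1836 - 324)/(-2058 + 327) + V = (1836 - 324)/(-2058 + 327) + 1107 = 1512/(-1731) + 1107 = 1512*(-1/1731) + 1107 = -504/577 + 1107 = 638235/577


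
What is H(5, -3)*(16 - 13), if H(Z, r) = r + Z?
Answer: 6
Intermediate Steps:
H(Z, r) = Z + r
H(5, -3)*(16 - 13) = (5 - 3)*(16 - 13) = 2*3 = 6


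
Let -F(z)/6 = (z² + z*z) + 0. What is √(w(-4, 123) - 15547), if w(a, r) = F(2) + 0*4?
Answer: I*√15595 ≈ 124.88*I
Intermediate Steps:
F(z) = -12*z² (F(z) = -6*((z² + z*z) + 0) = -6*((z² + z²) + 0) = -6*(2*z² + 0) = -12*z²)
w(a, r) = -48 (w(a, r) = -12*2² + 0*4 = -12*4 + 0 = -48 + 0 = -48)
√(w(-4, 123) - 15547) = √(-48 - 15547) = √(-15595) = I*√15595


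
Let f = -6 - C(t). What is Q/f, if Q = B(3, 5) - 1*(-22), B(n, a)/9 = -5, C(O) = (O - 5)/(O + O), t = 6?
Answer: 276/73 ≈ 3.7808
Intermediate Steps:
C(O) = (-5 + O)/(2*O) (C(O) = (-5 + O)/((2*O)) = (-5 + O)*(1/(2*O)) = (-5 + O)/(2*O))
f = -73/12 (f = -6 - (-5 + 6)/(2*6) = -6 - 1/(2*6) = -6 - 1*1/12 = -6 - 1/12 = -73/12 ≈ -6.0833)
B(n, a) = -45 (B(n, a) = 9*(-5) = -45)
Q = -23 (Q = -45 - 1*(-22) = -45 + 22 = -23)
Q/f = -23/(-73/12) = -23*(-12/73) = 276/73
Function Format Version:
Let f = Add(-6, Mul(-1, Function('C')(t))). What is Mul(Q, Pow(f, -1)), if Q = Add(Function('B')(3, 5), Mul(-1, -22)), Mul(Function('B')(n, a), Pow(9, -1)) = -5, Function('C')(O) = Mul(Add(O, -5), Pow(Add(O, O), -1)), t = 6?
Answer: Rational(276, 73) ≈ 3.7808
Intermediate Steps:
Function('C')(O) = Mul(Rational(1, 2), Pow(O, -1), Add(-5, O)) (Function('C')(O) = Mul(Add(-5, O), Pow(Mul(2, O), -1)) = Mul(Add(-5, O), Mul(Rational(1, 2), Pow(O, -1))) = Mul(Rational(1, 2), Pow(O, -1), Add(-5, O)))
f = Rational(-73, 12) (f = Add(-6, Mul(-1, Mul(Rational(1, 2), Pow(6, -1), Add(-5, 6)))) = Add(-6, Mul(-1, Mul(Rational(1, 2), Rational(1, 6), 1))) = Add(-6, Mul(-1, Rational(1, 12))) = Add(-6, Rational(-1, 12)) = Rational(-73, 12) ≈ -6.0833)
Function('B')(n, a) = -45 (Function('B')(n, a) = Mul(9, -5) = -45)
Q = -23 (Q = Add(-45, Mul(-1, -22)) = Add(-45, 22) = -23)
Mul(Q, Pow(f, -1)) = Mul(-23, Pow(Rational(-73, 12), -1)) = Mul(-23, Rational(-12, 73)) = Rational(276, 73)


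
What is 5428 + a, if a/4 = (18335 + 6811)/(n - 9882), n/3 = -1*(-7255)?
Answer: 21533836/3961 ≈ 5436.5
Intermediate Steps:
n = 21765 (n = 3*(-1*(-7255)) = 3*7255 = 21765)
a = 33528/3961 (a = 4*((18335 + 6811)/(21765 - 9882)) = 4*(25146/11883) = 4*(25146*(1/11883)) = 4*(8382/3961) = 33528/3961 ≈ 8.4645)
5428 + a = 5428 + 33528/3961 = 21533836/3961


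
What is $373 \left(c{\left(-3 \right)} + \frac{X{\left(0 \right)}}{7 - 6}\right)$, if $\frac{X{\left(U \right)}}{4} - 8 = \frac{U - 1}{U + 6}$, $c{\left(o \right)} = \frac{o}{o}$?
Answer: $\frac{36181}{3} \approx 12060.0$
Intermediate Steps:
$c{\left(o \right)} = 1$
$X{\left(U \right)} = 32 + \frac{4 \left(-1 + U\right)}{6 + U}$ ($X{\left(U \right)} = 32 + 4 \frac{U - 1}{U + 6} = 32 + 4 \frac{-1 + U}{6 + U} = 32 + \frac{4 \left(-1 + U\right)}{6 + U}$)
$373 \left(c{\left(-3 \right)} + \frac{X{\left(0 \right)}}{7 - 6}\right) = 373 \left(1 + \frac{4 \frac{1}{6 + 0} \left(47 + 9 \cdot 0\right)}{7 - 6}\right) = 373 \left(1 + \frac{4 \cdot \frac{1}{6} \left(47 + 0\right)}{1}\right) = 373 \left(1 + 1 \cdot 4 \cdot \frac{1}{6} \cdot 47\right) = 373 \left(1 + 1 \cdot \frac{94}{3}\right) = 373 \left(1 + \frac{94}{3}\right) = 373 \cdot \frac{97}{3} = \frac{36181}{3}$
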